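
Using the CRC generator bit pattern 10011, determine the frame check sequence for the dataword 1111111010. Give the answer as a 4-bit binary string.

Append 4 zeros: 11111110100000. Divide by 10011 (XOR where the leading bit is 1):
  pos 0: 11111 XOR 10011 = 01100
  pos 1: 11001 XOR 10011 = 01010
  pos 2: 10101 XOR 10011 = 00110
  pos 4: 11001 XOR 10011 = 01010
  pos 5: 10100 XOR 10011 = 00111
  pos 7: 11100 XOR 10011 = 01111
  pos 8: 11110 XOR 10011 = 01101
  pos 9: 11010 XOR 10011 = 01001
Remainder (last 4 bits) = 1001. This is the CRC / FCS.

1001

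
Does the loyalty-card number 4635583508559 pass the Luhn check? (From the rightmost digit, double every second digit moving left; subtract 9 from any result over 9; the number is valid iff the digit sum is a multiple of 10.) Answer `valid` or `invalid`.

From the right, keep odd positions and double even positions (subtract 9 from any doubled value over 9):
  doubled (positions 2,4,...): 1 7 1 7 1 3 → sum 20
  kept (positions 1,3,...): 9 5 0 3 5 3 4 → sum 29
Total = 49.
49 mod 10 = 9, so the number is invalid.

invalid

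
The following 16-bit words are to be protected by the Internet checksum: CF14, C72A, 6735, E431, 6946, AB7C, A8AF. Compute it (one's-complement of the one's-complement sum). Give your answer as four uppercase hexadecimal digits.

One's-complement addition (fold any carry out of bit 15 back into bit 0):
  0xCF14 + 0xC72A = 0x1963E → wrap carry → 0x963F
  0x963F + 0x6735 = 0x0FD74
  0xFD74 + 0xE431 = 0x1E1A5 → wrap carry → 0xE1A6
  0xE1A6 + 0x6946 = 0x14AEC → wrap carry → 0x4AED
  0x4AED + 0xAB7C = 0x0F669
  0xF669 + 0xA8AF = 0x19F18 → wrap carry → 0x9F19
One's-complement sum = 0x9F19.
Checksum = ~0x9F19 & 0xFFFF = 0x60E6.

60E6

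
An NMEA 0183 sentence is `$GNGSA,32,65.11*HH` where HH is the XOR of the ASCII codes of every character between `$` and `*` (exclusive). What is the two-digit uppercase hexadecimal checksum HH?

XOR the ASCII codes of the payload characters:
  'G' = 0x47 → acc = 0x47
  'N' = 0x4E → acc = 0x09
  'G' = 0x47 → acc = 0x4E
  'S' = 0x53 → acc = 0x1D
  'A' = 0x41 → acc = 0x5C
  ',' = 0x2C → acc = 0x70
  '3' = 0x33 → acc = 0x43
  '2' = 0x32 → acc = 0x71
  ',' = 0x2C → acc = 0x5D
  '6' = 0x36 → acc = 0x6B
  '5' = 0x35 → acc = 0x5E
  '.' = 0x2E → acc = 0x70
  '1' = 0x31 → acc = 0x41
  '1' = 0x31 → acc = 0x70
Checksum = 0x70.

70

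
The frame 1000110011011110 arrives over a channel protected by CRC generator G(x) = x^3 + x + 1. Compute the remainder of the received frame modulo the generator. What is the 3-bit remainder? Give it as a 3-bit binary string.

000

Modulo-2 division of 1000110011011110 by 1011:
  pos 0: 1000 XOR 1011 = 0011
  pos 2: 1111 XOR 1011 = 0100
  pos 3: 1000 XOR 1011 = 0011
  pos 5: 1101 XOR 1011 = 0110
  pos 6: 1101 XOR 1011 = 0110
  pos 7: 1100 XOR 1011 = 0111
  pos 8: 1111 XOR 1011 = 0100
  pos 9: 1001 XOR 1011 = 0010
  pos 11: 1011 XOR 1011 = 0000
Remainder = 000 (zero — the frame passes the CRC check).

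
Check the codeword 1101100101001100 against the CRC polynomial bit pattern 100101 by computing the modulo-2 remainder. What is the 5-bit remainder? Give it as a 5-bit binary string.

Modulo-2 division of 1101100101001100 by 100101:
  pos 0: 110110 XOR 100101 = 010011
  pos 1: 100110 XOR 100101 = 000011
  pos 5: 111010 XOR 100101 = 011111
  pos 6: 111110 XOR 100101 = 011011
  pos 7: 110111 XOR 100101 = 010010
  pos 8: 100101 XOR 100101 = 000000
Remainder = 00000 (zero — the frame passes the CRC check).

00000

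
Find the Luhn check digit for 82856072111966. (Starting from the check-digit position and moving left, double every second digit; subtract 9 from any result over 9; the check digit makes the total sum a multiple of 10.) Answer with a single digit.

0

Partial digits right→left: 6 6 9 1 1 1 2 7 0 6 5 8 2 8
Double every second digit counting from the check-digit position (so the 1st, 3rd, 5th, ... of the partial from the right).
  doubled (with −9 where >9): 3 9 2 4 0 1 4 → sum 23
  kept as-is: 6 1 1 7 6 8 8 → sum 37
Total = 23 + 37 = 60.
Check digit = (10 − (60 mod 10)) mod 10 = 0.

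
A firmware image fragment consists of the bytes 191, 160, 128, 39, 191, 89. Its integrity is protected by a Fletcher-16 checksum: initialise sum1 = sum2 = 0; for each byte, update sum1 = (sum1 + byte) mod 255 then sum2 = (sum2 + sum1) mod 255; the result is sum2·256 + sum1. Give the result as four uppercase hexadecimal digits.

F121

Running sums (mod 255):
  after byte 0 (191): sum1=191, sum2=191
  after byte 1 (160): sum1=96, sum2=32
  after byte 2 (128): sum1=224, sum2=1
  after byte 3 (39): sum1=8, sum2=9
  after byte 4 (191): sum1=199, sum2=208
  after byte 5 (89): sum1=33, sum2=241
Checksum = sum2·256 + sum1 = 241·256 + 33 = 61729 = 0xF121.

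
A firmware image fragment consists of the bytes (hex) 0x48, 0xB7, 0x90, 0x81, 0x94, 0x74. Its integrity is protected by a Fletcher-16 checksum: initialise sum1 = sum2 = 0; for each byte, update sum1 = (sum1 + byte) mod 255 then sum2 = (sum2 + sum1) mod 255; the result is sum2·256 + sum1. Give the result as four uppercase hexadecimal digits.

AC1B

Running sums (mod 255):
  after byte 0 (0x48): sum1=72, sum2=72
  after byte 1 (0xB7): sum1=0, sum2=72
  after byte 2 (0x90): sum1=144, sum2=216
  after byte 3 (0x81): sum1=18, sum2=234
  after byte 4 (0x94): sum1=166, sum2=145
  after byte 5 (0x74): sum1=27, sum2=172
Checksum = sum2·256 + sum1 = 172·256 + 27 = 44059 = 0xAC1B.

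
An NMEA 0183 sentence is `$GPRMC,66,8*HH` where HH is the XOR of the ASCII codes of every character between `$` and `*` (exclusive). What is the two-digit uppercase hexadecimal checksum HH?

73

XOR the ASCII codes of the payload characters:
  'G' = 0x47 → acc = 0x47
  'P' = 0x50 → acc = 0x17
  'R' = 0x52 → acc = 0x45
  'M' = 0x4D → acc = 0x08
  'C' = 0x43 → acc = 0x4B
  ',' = 0x2C → acc = 0x67
  '6' = 0x36 → acc = 0x51
  '6' = 0x36 → acc = 0x67
  ',' = 0x2C → acc = 0x4B
  '8' = 0x38 → acc = 0x73
Checksum = 0x73.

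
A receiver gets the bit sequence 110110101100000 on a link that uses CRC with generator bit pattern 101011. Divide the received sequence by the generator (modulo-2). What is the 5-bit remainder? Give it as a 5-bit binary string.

00111

Modulo-2 division of 110110101100000 by 101011:
  pos 0: 110110 XOR 101011 = 011101
  pos 1: 111011 XOR 101011 = 010000
  pos 2: 100000 XOR 101011 = 001011
  pos 4: 101111 XOR 101011 = 000100
  pos 7: 100000 XOR 101011 = 001011
  pos 9: 101100 XOR 101011 = 000111
Remainder = 00111 (nonzero — an error is detected).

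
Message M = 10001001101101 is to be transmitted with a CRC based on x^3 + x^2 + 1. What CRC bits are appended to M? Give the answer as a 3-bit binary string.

001

Append 3 zeros: 10001001101101000. Divide by 1101 (XOR where the leading bit is 1):
  pos 0: 1000 XOR 1101 = 0101
  pos 1: 1011 XOR 1101 = 0110
  pos 2: 1100 XOR 1101 = 0001
  pos 5: 1011 XOR 1101 = 0110
  pos 6: 1100 XOR 1101 = 0001
  pos 9: 1110 XOR 1101 = 0011
  pos 11: 1110 XOR 1101 = 0011
  pos 13: 1100 XOR 1101 = 0001
Remainder (last 3 bits) = 001. This is the CRC / FCS.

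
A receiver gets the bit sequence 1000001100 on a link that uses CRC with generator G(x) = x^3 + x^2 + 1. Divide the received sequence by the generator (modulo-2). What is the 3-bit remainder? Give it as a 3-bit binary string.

101

Modulo-2 division of 1000001100 by 1101:
  pos 0: 1000 XOR 1101 = 0101
  pos 1: 1010 XOR 1101 = 0111
  pos 2: 1110 XOR 1101 = 0011
  pos 4: 1111 XOR 1101 = 0010
  pos 6: 1000 XOR 1101 = 0101
Remainder = 101 (nonzero — an error is detected).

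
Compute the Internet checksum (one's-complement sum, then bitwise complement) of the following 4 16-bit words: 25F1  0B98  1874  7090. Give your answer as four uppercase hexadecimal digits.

4572

One's-complement addition (fold any carry out of bit 15 back into bit 0):
  0x25F1 + 0x0B98 = 0x03189
  0x3189 + 0x1874 = 0x049FD
  0x49FD + 0x7090 = 0x0BA8D
One's-complement sum = 0xBA8D.
Checksum = ~0xBA8D & 0xFFFF = 0x4572.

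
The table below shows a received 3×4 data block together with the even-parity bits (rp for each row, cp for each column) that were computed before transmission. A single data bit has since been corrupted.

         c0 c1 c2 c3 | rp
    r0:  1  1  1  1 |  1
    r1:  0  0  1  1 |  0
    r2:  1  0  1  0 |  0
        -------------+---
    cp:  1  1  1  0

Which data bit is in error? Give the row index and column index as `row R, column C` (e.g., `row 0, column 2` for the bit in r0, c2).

row 0, column 0

Recompute each row's even parity and compare to rp:
  r0: data parity 0, sent rp 1 → mismatch
  r1: data parity 0, sent rp 0 → ok
  r2: data parity 0, sent rp 0 → ok
Recompute each column's even parity and compare to cp:
  c0: data parity 0, sent cp 1 → mismatch
  c1: data parity 1, sent cp 1 → ok
  c2: data parity 1, sent cp 1 → ok
  c3: data parity 0, sent cp 0 → ok
Exactly one row (r0) and one column (c0) fail → the flipped bit is at their intersection.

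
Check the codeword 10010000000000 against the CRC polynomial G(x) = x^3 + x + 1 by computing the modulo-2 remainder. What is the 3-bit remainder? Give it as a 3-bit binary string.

Modulo-2 division of 10010000000000 by 1011:
  pos 0: 1001 XOR 1011 = 0010
  pos 2: 1000 XOR 1011 = 0011
  pos 4: 1100 XOR 1011 = 0111
  pos 5: 1110 XOR 1011 = 0101
  pos 6: 1010 XOR 1011 = 0001
  pos 9: 1000 XOR 1011 = 0011
Remainder = 110 (nonzero — an error is detected).

110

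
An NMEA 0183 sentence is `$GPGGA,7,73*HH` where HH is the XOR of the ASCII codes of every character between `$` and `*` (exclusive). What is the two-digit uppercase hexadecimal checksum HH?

65

XOR the ASCII codes of the payload characters:
  'G' = 0x47 → acc = 0x47
  'P' = 0x50 → acc = 0x17
  'G' = 0x47 → acc = 0x50
  'G' = 0x47 → acc = 0x17
  'A' = 0x41 → acc = 0x56
  ',' = 0x2C → acc = 0x7A
  '7' = 0x37 → acc = 0x4D
  ',' = 0x2C → acc = 0x61
  '7' = 0x37 → acc = 0x56
  '3' = 0x33 → acc = 0x65
Checksum = 0x65.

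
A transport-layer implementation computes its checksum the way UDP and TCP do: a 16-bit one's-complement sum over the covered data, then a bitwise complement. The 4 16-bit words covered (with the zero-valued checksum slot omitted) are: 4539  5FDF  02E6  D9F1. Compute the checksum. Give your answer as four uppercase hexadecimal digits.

One's-complement addition (fold any carry out of bit 15 back into bit 0):
  0x4539 + 0x5FDF = 0x0A518
  0xA518 + 0x02E6 = 0x0A7FE
  0xA7FE + 0xD9F1 = 0x181EF → wrap carry → 0x81F0
One's-complement sum = 0x81F0.
Checksum = ~0x81F0 & 0xFFFF = 0x7E0F.

7E0F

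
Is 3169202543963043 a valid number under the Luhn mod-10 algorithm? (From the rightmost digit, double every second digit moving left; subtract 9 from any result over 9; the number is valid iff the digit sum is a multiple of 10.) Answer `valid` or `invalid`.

From the right, keep odd positions and double even positions (subtract 9 from any doubled value over 9):
  doubled (positions 2,4,...): 8 6 9 8 4 4 3 6 → sum 48
  kept (positions 1,3,...): 3 0 6 3 5 0 9 1 → sum 27
Total = 75.
75 mod 10 = 5, so the number is invalid.

invalid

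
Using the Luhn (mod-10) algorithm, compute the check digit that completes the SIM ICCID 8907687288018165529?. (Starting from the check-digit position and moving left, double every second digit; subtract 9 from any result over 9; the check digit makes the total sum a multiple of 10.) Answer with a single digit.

Partial digits right→left: 9 2 5 5 6 1 8 1 0 8 8 2 7 8 6 7 0 9 8
Double every second digit counting from the check-digit position (so the 1st, 3rd, 5th, ... of the partial from the right).
  doubled (with −9 where >9): 9 1 3 7 0 7 5 3 0 7 → sum 42
  kept as-is: 2 5 1 1 8 2 8 7 9 → sum 43
Total = 42 + 43 = 85.
Check digit = (10 − (85 mod 10)) mod 10 = 5.

5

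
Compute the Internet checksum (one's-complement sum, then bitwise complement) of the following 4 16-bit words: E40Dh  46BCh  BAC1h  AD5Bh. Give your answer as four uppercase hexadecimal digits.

6D18

One's-complement addition (fold any carry out of bit 15 back into bit 0):
  0xE40D + 0x46BC = 0x12AC9 → wrap carry → 0x2ACA
  0x2ACA + 0xBAC1 = 0x0E58B
  0xE58B + 0xAD5B = 0x192E6 → wrap carry → 0x92E7
One's-complement sum = 0x92E7.
Checksum = ~0x92E7 & 0xFFFF = 0x6D18.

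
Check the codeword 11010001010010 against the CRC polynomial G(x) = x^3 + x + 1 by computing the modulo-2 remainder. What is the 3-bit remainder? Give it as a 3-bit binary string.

Modulo-2 division of 11010001010010 by 1011:
  pos 0: 1101 XOR 1011 = 0110
  pos 1: 1100 XOR 1011 = 0111
  pos 2: 1110 XOR 1011 = 0101
  pos 3: 1010 XOR 1011 = 0001
  pos 6: 1101 XOR 1011 = 0110
  pos 7: 1100 XOR 1011 = 0111
  pos 8: 1110 XOR 1011 = 0101
  pos 9: 1011 XOR 1011 = 0000
Remainder = 000 (zero — the frame passes the CRC check).

000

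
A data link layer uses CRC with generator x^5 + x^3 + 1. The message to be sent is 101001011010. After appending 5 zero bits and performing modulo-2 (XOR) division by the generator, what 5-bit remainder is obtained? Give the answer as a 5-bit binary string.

10101

Append 5 zeros: 10100101101000000. Divide by 101001 (XOR where the leading bit is 1):
  pos 0: 101001 XOR 101001 = 000000
  pos 7: 110100 XOR 101001 = 011101
  pos 8: 111010 XOR 101001 = 010011
  pos 9: 100110 XOR 101001 = 001111
  pos 11: 111100 XOR 101001 = 010101
Remainder (last 5 bits) = 10101. This is the CRC / FCS.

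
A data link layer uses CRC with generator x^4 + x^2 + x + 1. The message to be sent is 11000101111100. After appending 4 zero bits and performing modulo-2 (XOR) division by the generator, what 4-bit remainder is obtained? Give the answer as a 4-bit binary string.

Append 4 zeros: 110001011111000000. Divide by 10111 (XOR where the leading bit is 1):
  pos 0: 11000 XOR 10111 = 01111
  pos 1: 11111 XOR 10111 = 01000
  pos 2: 10000 XOR 10111 = 00111
  pos 4: 11111 XOR 10111 = 01000
  pos 5: 10001 XOR 10111 = 00110
  pos 7: 11011 XOR 10111 = 01100
  pos 8: 11000 XOR 10111 = 01111
  pos 9: 11110 XOR 10111 = 01001
  pos 10: 10010 XOR 10111 = 00101
  pos 12: 10100 XOR 10111 = 00011
Remainder (last 4 bits) = 0110. This is the CRC / FCS.

0110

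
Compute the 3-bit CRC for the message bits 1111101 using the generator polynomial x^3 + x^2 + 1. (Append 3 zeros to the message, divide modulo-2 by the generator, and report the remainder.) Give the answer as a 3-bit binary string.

Append 3 zeros: 1111101000. Divide by 1101 (XOR where the leading bit is 1):
  pos 0: 1111 XOR 1101 = 0010
  pos 2: 1010 XOR 1101 = 0111
  pos 3: 1111 XOR 1101 = 0010
  pos 5: 1000 XOR 1101 = 0101
  pos 6: 1010 XOR 1101 = 0111
Remainder (last 3 bits) = 111. This is the CRC / FCS.

111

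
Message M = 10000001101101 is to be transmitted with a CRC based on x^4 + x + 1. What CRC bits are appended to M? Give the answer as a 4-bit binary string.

Append 4 zeros: 100000011011010000. Divide by 10011 (XOR where the leading bit is 1):
  pos 0: 10000 XOR 10011 = 00011
  pos 3: 11001 XOR 10011 = 01010
  pos 4: 10101 XOR 10011 = 00110
  pos 6: 11001 XOR 10011 = 01010
  pos 7: 10101 XOR 10011 = 00110
  pos 9: 11001 XOR 10011 = 01010
  pos 10: 10100 XOR 10011 = 00111
  pos 12: 11100 XOR 10011 = 01111
  pos 13: 11110 XOR 10011 = 01101
Remainder (last 4 bits) = 1101. This is the CRC / FCS.

1101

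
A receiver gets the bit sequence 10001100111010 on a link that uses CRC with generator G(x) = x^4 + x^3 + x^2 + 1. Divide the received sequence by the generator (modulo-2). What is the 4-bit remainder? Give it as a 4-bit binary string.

1000

Modulo-2 division of 10001100111010 by 11101:
  pos 0: 10001 XOR 11101 = 01100
  pos 1: 11001 XOR 11101 = 00100
  pos 3: 10000 XOR 11101 = 01101
  pos 4: 11011 XOR 11101 = 00110
  pos 6: 11011 XOR 11101 = 00110
  pos 8: 11001 XOR 11101 = 00100
Remainder = 1000 (nonzero — an error is detected).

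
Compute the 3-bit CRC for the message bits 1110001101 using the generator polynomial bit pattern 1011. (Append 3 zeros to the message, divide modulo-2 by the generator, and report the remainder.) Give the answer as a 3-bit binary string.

011

Append 3 zeros: 1110001101000. Divide by 1011 (XOR where the leading bit is 1):
  pos 0: 1110 XOR 1011 = 0101
  pos 1: 1010 XOR 1011 = 0001
  pos 4: 1011 XOR 1011 = 0000
  pos 9: 1000 XOR 1011 = 0011
Remainder (last 3 bits) = 011. This is the CRC / FCS.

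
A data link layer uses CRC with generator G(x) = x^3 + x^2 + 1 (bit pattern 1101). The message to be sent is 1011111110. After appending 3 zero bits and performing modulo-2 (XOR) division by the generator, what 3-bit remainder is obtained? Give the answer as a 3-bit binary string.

011

Append 3 zeros: 1011111110000. Divide by 1101 (XOR where the leading bit is 1):
  pos 0: 1011 XOR 1101 = 0110
  pos 1: 1101 XOR 1101 = 0000
  pos 5: 1111 XOR 1101 = 0010
  pos 7: 1000 XOR 1101 = 0101
  pos 8: 1010 XOR 1101 = 0111
  pos 9: 1110 XOR 1101 = 0011
Remainder (last 3 bits) = 011. This is the CRC / FCS.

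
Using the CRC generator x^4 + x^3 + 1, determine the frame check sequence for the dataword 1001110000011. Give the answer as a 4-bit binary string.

Append 4 zeros: 10011100000110000. Divide by 11001 (XOR where the leading bit is 1):
  pos 0: 10011 XOR 11001 = 01010
  pos 1: 10101 XOR 11001 = 01100
  pos 2: 11000 XOR 11001 = 00001
  pos 6: 10000 XOR 11001 = 01001
  pos 7: 10011 XOR 11001 = 01010
  pos 8: 10101 XOR 11001 = 01100
  pos 9: 11000 XOR 11001 = 00001
Remainder (last 4 bits) = 1000. This is the CRC / FCS.

1000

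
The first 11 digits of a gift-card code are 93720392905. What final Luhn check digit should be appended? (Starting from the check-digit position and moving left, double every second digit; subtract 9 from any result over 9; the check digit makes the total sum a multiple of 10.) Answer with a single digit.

7

Partial digits right→left: 5 0 9 2 9 3 0 2 7 3 9
Double every second digit counting from the check-digit position (so the 1st, 3rd, 5th, ... of the partial from the right).
  doubled (with −9 where >9): 1 9 9 0 5 9 → sum 33
  kept as-is: 0 2 3 2 3 → sum 10
Total = 33 + 10 = 43.
Check digit = (10 − (43 mod 10)) mod 10 = 7.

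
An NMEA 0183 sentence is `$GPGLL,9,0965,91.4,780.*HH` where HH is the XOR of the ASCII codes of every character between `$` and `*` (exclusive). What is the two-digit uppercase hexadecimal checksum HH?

60

XOR the ASCII codes of the payload characters:
  'G' = 0x47 → acc = 0x47
  'P' = 0x50 → acc = 0x17
  'G' = 0x47 → acc = 0x50
  'L' = 0x4C → acc = 0x1C
  'L' = 0x4C → acc = 0x50
  ',' = 0x2C → acc = 0x7C
  '9' = 0x39 → acc = 0x45
  ',' = 0x2C → acc = 0x69
  '0' = 0x30 → acc = 0x59
  '9' = 0x39 → acc = 0x60
  '6' = 0x36 → acc = 0x56
  '5' = 0x35 → acc = 0x63
  ',' = 0x2C → acc = 0x4F
  '9' = 0x39 → acc = 0x76
  '1' = 0x31 → acc = 0x47
  '.' = 0x2E → acc = 0x69
  '4' = 0x34 → acc = 0x5D
  ',' = 0x2C → acc = 0x71
  '7' = 0x37 → acc = 0x46
  '8' = 0x38 → acc = 0x7E
  '0' = 0x30 → acc = 0x4E
  '.' = 0x2E → acc = 0x60
Checksum = 0x60.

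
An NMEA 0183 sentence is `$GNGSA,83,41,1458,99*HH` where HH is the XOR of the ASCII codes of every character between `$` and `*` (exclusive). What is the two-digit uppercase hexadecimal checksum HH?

5A

XOR the ASCII codes of the payload characters:
  'G' = 0x47 → acc = 0x47
  'N' = 0x4E → acc = 0x09
  'G' = 0x47 → acc = 0x4E
  'S' = 0x53 → acc = 0x1D
  'A' = 0x41 → acc = 0x5C
  ',' = 0x2C → acc = 0x70
  '8' = 0x38 → acc = 0x48
  '3' = 0x33 → acc = 0x7B
  ',' = 0x2C → acc = 0x57
  '4' = 0x34 → acc = 0x63
  '1' = 0x31 → acc = 0x52
  ',' = 0x2C → acc = 0x7E
  '1' = 0x31 → acc = 0x4F
  '4' = 0x34 → acc = 0x7B
  '5' = 0x35 → acc = 0x4E
  '8' = 0x38 → acc = 0x76
  ',' = 0x2C → acc = 0x5A
  '9' = 0x39 → acc = 0x63
  '9' = 0x39 → acc = 0x5A
Checksum = 0x5A.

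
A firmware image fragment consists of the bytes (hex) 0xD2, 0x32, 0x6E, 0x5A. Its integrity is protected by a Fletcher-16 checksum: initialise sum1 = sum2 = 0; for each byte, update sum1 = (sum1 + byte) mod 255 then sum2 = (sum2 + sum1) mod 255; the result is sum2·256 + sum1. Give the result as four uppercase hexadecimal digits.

Running sums (mod 255):
  after byte 0 (0xD2): sum1=210, sum2=210
  after byte 1 (0x32): sum1=5, sum2=215
  after byte 2 (0x6E): sum1=115, sum2=75
  after byte 3 (0x5A): sum1=205, sum2=25
Checksum = sum2·256 + sum1 = 25·256 + 205 = 6605 = 0x19CD.

19CD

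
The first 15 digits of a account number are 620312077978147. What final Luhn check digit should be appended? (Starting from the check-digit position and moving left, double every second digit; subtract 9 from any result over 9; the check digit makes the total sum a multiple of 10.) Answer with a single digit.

3

Partial digits right→left: 7 4 1 8 7 9 7 7 0 2 1 3 0 2 6
Double every second digit counting from the check-digit position (so the 1st, 3rd, 5th, ... of the partial from the right).
  doubled (with −9 where >9): 5 2 5 5 0 2 0 3 → sum 22
  kept as-is: 4 8 9 7 2 3 2 → sum 35
Total = 22 + 35 = 57.
Check digit = (10 − (57 mod 10)) mod 10 = 3.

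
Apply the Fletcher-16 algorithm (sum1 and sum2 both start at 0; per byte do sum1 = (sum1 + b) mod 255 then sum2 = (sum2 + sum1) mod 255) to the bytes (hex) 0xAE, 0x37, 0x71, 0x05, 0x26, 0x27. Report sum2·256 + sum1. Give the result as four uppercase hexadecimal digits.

Running sums (mod 255):
  after byte 0 (0xAE): sum1=174, sum2=174
  after byte 1 (0x37): sum1=229, sum2=148
  after byte 2 (0x71): sum1=87, sum2=235
  after byte 3 (0x05): sum1=92, sum2=72
  after byte 4 (0x26): sum1=130, sum2=202
  after byte 5 (0x27): sum1=169, sum2=116
Checksum = sum2·256 + sum1 = 116·256 + 169 = 29865 = 0x74A9.

74A9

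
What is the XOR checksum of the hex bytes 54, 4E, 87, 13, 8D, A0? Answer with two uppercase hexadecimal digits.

XOR the bytes together:
  start with 0x54
  0x54 ⊕ 0x4E = 0x1A
  0x1A ⊕ 0x87 = 0x9D
  0x9D ⊕ 0x13 = 0x8E
  0x8E ⊕ 0x8D = 0x03
  0x03 ⊕ 0xA0 = 0xA3

A3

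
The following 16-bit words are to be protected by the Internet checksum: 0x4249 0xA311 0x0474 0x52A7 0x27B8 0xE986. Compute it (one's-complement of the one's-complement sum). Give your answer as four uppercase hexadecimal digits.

One's-complement addition (fold any carry out of bit 15 back into bit 0):
  0x4249 + 0xA311 = 0x0E55A
  0xE55A + 0x0474 = 0x0E9CE
  0xE9CE + 0x52A7 = 0x13C75 → wrap carry → 0x3C76
  0x3C76 + 0x27B8 = 0x0642E
  0x642E + 0xE986 = 0x14DB4 → wrap carry → 0x4DB5
One's-complement sum = 0x4DB5.
Checksum = ~0x4DB5 & 0xFFFF = 0xB24A.

B24A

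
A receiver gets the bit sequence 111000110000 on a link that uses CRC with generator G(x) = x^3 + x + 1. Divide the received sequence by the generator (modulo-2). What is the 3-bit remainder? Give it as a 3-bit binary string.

Modulo-2 division of 111000110000 by 1011:
  pos 0: 1110 XOR 1011 = 0101
  pos 1: 1010 XOR 1011 = 0001
  pos 4: 1011 XOR 1011 = 0000
Remainder = 000 (zero — the frame passes the CRC check).

000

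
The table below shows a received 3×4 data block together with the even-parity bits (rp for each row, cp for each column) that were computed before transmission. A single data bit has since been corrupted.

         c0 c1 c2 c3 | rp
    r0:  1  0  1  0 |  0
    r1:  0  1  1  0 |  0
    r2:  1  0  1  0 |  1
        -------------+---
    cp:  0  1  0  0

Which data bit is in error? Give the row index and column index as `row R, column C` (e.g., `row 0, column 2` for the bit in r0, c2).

row 2, column 2

Recompute each row's even parity and compare to rp:
  r0: data parity 0, sent rp 0 → ok
  r1: data parity 0, sent rp 0 → ok
  r2: data parity 0, sent rp 1 → mismatch
Recompute each column's even parity and compare to cp:
  c0: data parity 0, sent cp 0 → ok
  c1: data parity 1, sent cp 1 → ok
  c2: data parity 1, sent cp 0 → mismatch
  c3: data parity 0, sent cp 0 → ok
Exactly one row (r2) and one column (c2) fail → the flipped bit is at their intersection.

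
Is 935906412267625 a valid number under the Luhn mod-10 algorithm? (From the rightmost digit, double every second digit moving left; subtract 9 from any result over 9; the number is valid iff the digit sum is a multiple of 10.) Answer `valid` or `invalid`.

From the right, keep odd positions and double even positions (subtract 9 from any doubled value over 9):
  doubled (positions 2,4,...): 4 5 4 2 3 9 6 → sum 33
  kept (positions 1,3,...): 5 6 6 2 4 0 5 9 → sum 37
Total = 70.
70 mod 10 = 0, so the number is valid.

valid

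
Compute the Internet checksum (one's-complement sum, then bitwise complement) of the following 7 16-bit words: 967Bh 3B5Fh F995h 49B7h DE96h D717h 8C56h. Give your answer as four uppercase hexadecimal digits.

One's-complement addition (fold any carry out of bit 15 back into bit 0):
  0x967B + 0x3B5F = 0x0D1DA
  0xD1DA + 0xF995 = 0x1CB6F → wrap carry → 0xCB70
  0xCB70 + 0x49B7 = 0x11527 → wrap carry → 0x1528
  0x1528 + 0xDE96 = 0x0F3BE
  0xF3BE + 0xD717 = 0x1CAD5 → wrap carry → 0xCAD6
  0xCAD6 + 0x8C56 = 0x1572C → wrap carry → 0x572D
One's-complement sum = 0x572D.
Checksum = ~0x572D & 0xFFFF = 0xA8D2.

A8D2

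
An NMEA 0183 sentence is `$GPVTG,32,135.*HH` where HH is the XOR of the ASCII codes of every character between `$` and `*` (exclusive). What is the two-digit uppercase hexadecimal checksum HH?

4A

XOR the ASCII codes of the payload characters:
  'G' = 0x47 → acc = 0x47
  'P' = 0x50 → acc = 0x17
  'V' = 0x56 → acc = 0x41
  'T' = 0x54 → acc = 0x15
  'G' = 0x47 → acc = 0x52
  ',' = 0x2C → acc = 0x7E
  '3' = 0x33 → acc = 0x4D
  '2' = 0x32 → acc = 0x7F
  ',' = 0x2C → acc = 0x53
  '1' = 0x31 → acc = 0x62
  '3' = 0x33 → acc = 0x51
  '5' = 0x35 → acc = 0x64
  '.' = 0x2E → acc = 0x4A
Checksum = 0x4A.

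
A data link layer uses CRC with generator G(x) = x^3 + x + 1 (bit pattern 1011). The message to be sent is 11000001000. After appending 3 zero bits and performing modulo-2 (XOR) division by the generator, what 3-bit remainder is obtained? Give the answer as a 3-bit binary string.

Append 3 zeros: 11000001000000. Divide by 1011 (XOR where the leading bit is 1):
  pos 0: 1100 XOR 1011 = 0111
  pos 1: 1110 XOR 1011 = 0101
  pos 2: 1010 XOR 1011 = 0001
  pos 5: 1010 XOR 1011 = 0001
  pos 8: 1000 XOR 1011 = 0011
  pos 10: 1100 XOR 1011 = 0111
Remainder (last 3 bits) = 111. This is the CRC / FCS.

111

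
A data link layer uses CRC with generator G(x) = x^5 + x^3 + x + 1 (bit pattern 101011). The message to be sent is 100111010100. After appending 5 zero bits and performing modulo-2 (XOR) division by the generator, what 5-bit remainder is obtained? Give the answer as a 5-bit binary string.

10001

Append 5 zeros: 10011101010000000. Divide by 101011 (XOR where the leading bit is 1):
  pos 0: 100111 XOR 101011 = 001100
  pos 2: 110001 XOR 101011 = 011010
  pos 3: 110100 XOR 101011 = 011111
  pos 4: 111111 XOR 101011 = 010100
  pos 5: 101000 XOR 101011 = 000011
  pos 9: 110000 XOR 101011 = 011011
  pos 10: 110110 XOR 101011 = 011101
  pos 11: 111010 XOR 101011 = 010001
Remainder (last 5 bits) = 10001. This is the CRC / FCS.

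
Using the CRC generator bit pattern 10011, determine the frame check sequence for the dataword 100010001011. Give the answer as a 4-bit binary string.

Append 4 zeros: 1000100010110000. Divide by 10011 (XOR where the leading bit is 1):
  pos 0: 10001 XOR 10011 = 00010
  pos 3: 10000 XOR 10011 = 00011
  pos 6: 11101 XOR 10011 = 01110
  pos 7: 11101 XOR 10011 = 01110
  pos 8: 11100 XOR 10011 = 01111
  pos 9: 11110 XOR 10011 = 01101
  pos 10: 11010 XOR 10011 = 01001
  pos 11: 10010 XOR 10011 = 00001
Remainder (last 4 bits) = 0001. This is the CRC / FCS.

0001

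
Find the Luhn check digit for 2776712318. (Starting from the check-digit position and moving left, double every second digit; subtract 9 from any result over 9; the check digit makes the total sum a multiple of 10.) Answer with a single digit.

Partial digits right→left: 8 1 3 2 1 7 6 7 7 2
Double every second digit counting from the check-digit position (so the 1st, 3rd, 5th, ... of the partial from the right).
  doubled (with −9 where >9): 7 6 2 3 5 → sum 23
  kept as-is: 1 2 7 7 2 → sum 19
Total = 23 + 19 = 42.
Check digit = (10 − (42 mod 10)) mod 10 = 8.

8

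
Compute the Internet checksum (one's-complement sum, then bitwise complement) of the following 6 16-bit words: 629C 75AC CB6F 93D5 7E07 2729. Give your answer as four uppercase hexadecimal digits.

One's-complement addition (fold any carry out of bit 15 back into bit 0):
  0x629C + 0x75AC = 0x0D848
  0xD848 + 0xCB6F = 0x1A3B7 → wrap carry → 0xA3B8
  0xA3B8 + 0x93D5 = 0x1378D → wrap carry → 0x378E
  0x378E + 0x7E07 = 0x0B595
  0xB595 + 0x2729 = 0x0DCBE
One's-complement sum = 0xDCBE.
Checksum = ~0xDCBE & 0xFFFF = 0x2341.

2341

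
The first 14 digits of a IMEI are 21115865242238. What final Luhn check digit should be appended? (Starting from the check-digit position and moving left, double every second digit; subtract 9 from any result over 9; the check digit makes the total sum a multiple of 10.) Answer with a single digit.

Partial digits right→left: 8 3 2 2 4 2 5 6 8 5 1 1 1 2
Double every second digit counting from the check-digit position (so the 1st, 3rd, 5th, ... of the partial from the right).
  doubled (with −9 where >9): 7 4 8 1 7 2 2 → sum 31
  kept as-is: 3 2 2 6 5 1 2 → sum 21
Total = 31 + 21 = 52.
Check digit = (10 − (52 mod 10)) mod 10 = 8.

8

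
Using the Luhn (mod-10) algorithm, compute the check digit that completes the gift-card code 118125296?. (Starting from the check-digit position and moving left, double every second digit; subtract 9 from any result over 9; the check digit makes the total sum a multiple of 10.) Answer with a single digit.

Partial digits right→left: 6 9 2 5 2 1 8 1 1
Double every second digit counting from the check-digit position (so the 1st, 3rd, 5th, ... of the partial from the right).
  doubled (with −9 where >9): 3 4 4 7 2 → sum 20
  kept as-is: 9 5 1 1 → sum 16
Total = 20 + 16 = 36.
Check digit = (10 − (36 mod 10)) mod 10 = 4.

4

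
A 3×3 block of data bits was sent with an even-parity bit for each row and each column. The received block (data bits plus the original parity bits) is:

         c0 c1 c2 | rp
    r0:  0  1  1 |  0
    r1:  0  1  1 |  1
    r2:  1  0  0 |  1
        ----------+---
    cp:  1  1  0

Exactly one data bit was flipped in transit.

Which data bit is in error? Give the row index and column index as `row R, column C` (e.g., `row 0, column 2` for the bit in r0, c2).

Recompute each row's even parity and compare to rp:
  r0: data parity 0, sent rp 0 → ok
  r1: data parity 0, sent rp 1 → mismatch
  r2: data parity 1, sent rp 1 → ok
Recompute each column's even parity and compare to cp:
  c0: data parity 1, sent cp 1 → ok
  c1: data parity 0, sent cp 1 → mismatch
  c2: data parity 0, sent cp 0 → ok
Exactly one row (r1) and one column (c1) fail → the flipped bit is at their intersection.

row 1, column 1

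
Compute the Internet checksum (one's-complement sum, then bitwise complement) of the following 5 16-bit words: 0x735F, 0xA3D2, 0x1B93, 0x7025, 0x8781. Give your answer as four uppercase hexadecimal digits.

One's-complement addition (fold any carry out of bit 15 back into bit 0):
  0x735F + 0xA3D2 = 0x11731 → wrap carry → 0x1732
  0x1732 + 0x1B93 = 0x032C5
  0x32C5 + 0x7025 = 0x0A2EA
  0xA2EA + 0x8781 = 0x12A6B → wrap carry → 0x2A6C
One's-complement sum = 0x2A6C.
Checksum = ~0x2A6C & 0xFFFF = 0xD593.

D593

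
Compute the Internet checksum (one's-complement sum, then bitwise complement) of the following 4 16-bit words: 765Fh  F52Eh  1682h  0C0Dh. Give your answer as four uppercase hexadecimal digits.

71E2

One's-complement addition (fold any carry out of bit 15 back into bit 0):
  0x765F + 0xF52E = 0x16B8D → wrap carry → 0x6B8E
  0x6B8E + 0x1682 = 0x08210
  0x8210 + 0x0C0D = 0x08E1D
One's-complement sum = 0x8E1D.
Checksum = ~0x8E1D & 0xFFFF = 0x71E2.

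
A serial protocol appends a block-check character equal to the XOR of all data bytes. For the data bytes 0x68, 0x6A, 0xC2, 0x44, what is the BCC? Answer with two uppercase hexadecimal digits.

84

XOR the bytes together:
  start with 0x68
  0x68 ⊕ 0x6A = 0x02
  0x02 ⊕ 0xC2 = 0xC0
  0xC0 ⊕ 0x44 = 0x84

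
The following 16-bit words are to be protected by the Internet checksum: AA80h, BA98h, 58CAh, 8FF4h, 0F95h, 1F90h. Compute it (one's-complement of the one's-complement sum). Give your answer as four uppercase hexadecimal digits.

One's-complement addition (fold any carry out of bit 15 back into bit 0):
  0xAA80 + 0xBA98 = 0x16518 → wrap carry → 0x6519
  0x6519 + 0x58CA = 0x0BDE3
  0xBDE3 + 0x8FF4 = 0x14DD7 → wrap carry → 0x4DD8
  0x4DD8 + 0x0F95 = 0x05D6D
  0x5D6D + 0x1F90 = 0x07CFD
One's-complement sum = 0x7CFD.
Checksum = ~0x7CFD & 0xFFFF = 0x8302.

8302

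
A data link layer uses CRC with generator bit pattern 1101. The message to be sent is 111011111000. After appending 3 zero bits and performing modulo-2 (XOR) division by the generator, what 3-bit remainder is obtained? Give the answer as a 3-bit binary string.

Append 3 zeros: 111011111000000. Divide by 1101 (XOR where the leading bit is 1):
  pos 0: 1110 XOR 1101 = 0011
  pos 2: 1111 XOR 1101 = 0010
  pos 4: 1011 XOR 1101 = 0110
  pos 5: 1101 XOR 1101 = 0000
Remainder (last 3 bits) = 000. This is the CRC / FCS.

000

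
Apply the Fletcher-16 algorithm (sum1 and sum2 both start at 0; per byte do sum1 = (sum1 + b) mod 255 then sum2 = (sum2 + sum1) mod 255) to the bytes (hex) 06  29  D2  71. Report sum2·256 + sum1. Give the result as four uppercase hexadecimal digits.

AA73

Running sums (mod 255):
  after byte 0 (06): sum1=6, sum2=6
  after byte 1 (29): sum1=47, sum2=53
  after byte 2 (D2): sum1=2, sum2=55
  after byte 3 (71): sum1=115, sum2=170
Checksum = sum2·256 + sum1 = 170·256 + 115 = 43635 = 0xAA73.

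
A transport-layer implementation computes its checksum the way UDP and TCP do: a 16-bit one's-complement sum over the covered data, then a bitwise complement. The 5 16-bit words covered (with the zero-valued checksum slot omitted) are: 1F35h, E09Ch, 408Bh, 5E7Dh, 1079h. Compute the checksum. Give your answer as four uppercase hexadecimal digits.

One's-complement addition (fold any carry out of bit 15 back into bit 0):
  0x1F35 + 0xE09C = 0x0FFD1
  0xFFD1 + 0x408B = 0x1405C → wrap carry → 0x405D
  0x405D + 0x5E7D = 0x09EDA
  0x9EDA + 0x1079 = 0x0AF53
One's-complement sum = 0xAF53.
Checksum = ~0xAF53 & 0xFFFF = 0x50AC.

50AC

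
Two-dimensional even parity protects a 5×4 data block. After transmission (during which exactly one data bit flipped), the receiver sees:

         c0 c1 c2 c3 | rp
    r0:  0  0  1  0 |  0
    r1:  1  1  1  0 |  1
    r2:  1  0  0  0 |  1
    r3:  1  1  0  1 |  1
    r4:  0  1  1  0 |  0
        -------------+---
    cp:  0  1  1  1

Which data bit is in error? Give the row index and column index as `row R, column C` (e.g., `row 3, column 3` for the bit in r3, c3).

row 0, column 0

Recompute each row's even parity and compare to rp:
  r0: data parity 1, sent rp 0 → mismatch
  r1: data parity 1, sent rp 1 → ok
  r2: data parity 1, sent rp 1 → ok
  r3: data parity 1, sent rp 1 → ok
  r4: data parity 0, sent rp 0 → ok
Recompute each column's even parity and compare to cp:
  c0: data parity 1, sent cp 0 → mismatch
  c1: data parity 1, sent cp 1 → ok
  c2: data parity 1, sent cp 1 → ok
  c3: data parity 1, sent cp 1 → ok
Exactly one row (r0) and one column (c0) fail → the flipped bit is at their intersection.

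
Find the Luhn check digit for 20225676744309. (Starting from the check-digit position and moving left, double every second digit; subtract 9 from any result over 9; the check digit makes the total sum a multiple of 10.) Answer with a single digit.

0

Partial digits right→left: 9 0 3 4 4 7 6 7 6 5 2 2 0 2
Double every second digit counting from the check-digit position (so the 1st, 3rd, 5th, ... of the partial from the right).
  doubled (with −9 where >9): 9 6 8 3 3 4 0 → sum 33
  kept as-is: 0 4 7 7 5 2 2 → sum 27
Total = 33 + 27 = 60.
Check digit = (10 − (60 mod 10)) mod 10 = 0.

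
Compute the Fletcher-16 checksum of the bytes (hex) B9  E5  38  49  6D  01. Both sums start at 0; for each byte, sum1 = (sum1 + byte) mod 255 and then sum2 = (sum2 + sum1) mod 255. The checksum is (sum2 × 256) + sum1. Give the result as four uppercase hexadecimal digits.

708F

Running sums (mod 255):
  after byte 0 (B9): sum1=185, sum2=185
  after byte 1 (E5): sum1=159, sum2=89
  after byte 2 (38): sum1=215, sum2=49
  after byte 3 (49): sum1=33, sum2=82
  after byte 4 (6D): sum1=142, sum2=224
  after byte 5 (01): sum1=143, sum2=112
Checksum = sum2·256 + sum1 = 112·256 + 143 = 28815 = 0x708F.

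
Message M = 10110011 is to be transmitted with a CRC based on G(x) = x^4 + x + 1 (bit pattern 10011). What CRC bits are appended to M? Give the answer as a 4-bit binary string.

Append 4 zeros: 101100110000. Divide by 10011 (XOR where the leading bit is 1):
  pos 0: 10110 XOR 10011 = 00101
  pos 2: 10101 XOR 10011 = 00110
  pos 4: 11010 XOR 10011 = 01001
  pos 5: 10010 XOR 10011 = 00001
Remainder (last 4 bits) = 0100. This is the CRC / FCS.

0100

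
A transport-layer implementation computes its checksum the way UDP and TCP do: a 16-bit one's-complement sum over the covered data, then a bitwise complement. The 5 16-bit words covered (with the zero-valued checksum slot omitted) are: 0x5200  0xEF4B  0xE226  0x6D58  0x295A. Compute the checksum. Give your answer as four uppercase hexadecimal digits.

45DA

One's-complement addition (fold any carry out of bit 15 back into bit 0):
  0x5200 + 0xEF4B = 0x1414B → wrap carry → 0x414C
  0x414C + 0xE226 = 0x12372 → wrap carry → 0x2373
  0x2373 + 0x6D58 = 0x090CB
  0x90CB + 0x295A = 0x0BA25
One's-complement sum = 0xBA25.
Checksum = ~0xBA25 & 0xFFFF = 0x45DA.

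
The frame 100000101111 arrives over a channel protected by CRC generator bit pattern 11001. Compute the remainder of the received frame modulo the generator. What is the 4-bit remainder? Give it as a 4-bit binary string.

Modulo-2 division of 100000101111 by 11001:
  pos 0: 10000 XOR 11001 = 01001
  pos 1: 10010 XOR 11001 = 01011
  pos 2: 10111 XOR 11001 = 01110
  pos 3: 11100 XOR 11001 = 00101
  pos 5: 10111 XOR 11001 = 01110
  pos 6: 11101 XOR 11001 = 00100
Remainder = 1001 (nonzero — an error is detected).

1001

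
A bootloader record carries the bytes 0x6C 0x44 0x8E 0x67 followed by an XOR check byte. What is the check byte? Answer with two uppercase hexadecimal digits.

XOR the bytes together:
  start with 0x6C
  0x6C ⊕ 0x44 = 0x28
  0x28 ⊕ 0x8E = 0xA6
  0xA6 ⊕ 0x67 = 0xC1

C1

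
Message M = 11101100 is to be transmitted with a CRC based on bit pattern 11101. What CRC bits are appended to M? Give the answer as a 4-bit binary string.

1110

Append 4 zeros: 111011000000. Divide by 11101 (XOR where the leading bit is 1):
  pos 0: 11101 XOR 11101 = 00000
  pos 5: 10000 XOR 11101 = 01101
  pos 6: 11010 XOR 11101 = 00111
Remainder (last 4 bits) = 1110. This is the CRC / FCS.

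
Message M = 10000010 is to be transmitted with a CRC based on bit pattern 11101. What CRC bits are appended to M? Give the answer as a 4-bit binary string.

1010

Append 4 zeros: 100000100000. Divide by 11101 (XOR where the leading bit is 1):
  pos 0: 10000 XOR 11101 = 01101
  pos 1: 11010 XOR 11101 = 00111
  pos 3: 11110 XOR 11101 = 00011
  pos 6: 11000 XOR 11101 = 00101
Remainder (last 4 bits) = 1010. This is the CRC / FCS.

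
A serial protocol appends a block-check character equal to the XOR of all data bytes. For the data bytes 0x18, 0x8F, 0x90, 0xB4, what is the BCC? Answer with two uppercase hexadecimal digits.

XOR the bytes together:
  start with 0x18
  0x18 ⊕ 0x8F = 0x97
  0x97 ⊕ 0x90 = 0x07
  0x07 ⊕ 0xB4 = 0xB3

B3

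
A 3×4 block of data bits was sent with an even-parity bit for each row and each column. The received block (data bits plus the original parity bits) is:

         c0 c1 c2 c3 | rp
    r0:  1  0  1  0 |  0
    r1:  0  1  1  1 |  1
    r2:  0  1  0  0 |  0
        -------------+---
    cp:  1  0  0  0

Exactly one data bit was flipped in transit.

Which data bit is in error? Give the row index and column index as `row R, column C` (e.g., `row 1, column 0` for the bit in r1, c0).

Recompute each row's even parity and compare to rp:
  r0: data parity 0, sent rp 0 → ok
  r1: data parity 1, sent rp 1 → ok
  r2: data parity 1, sent rp 0 → mismatch
Recompute each column's even parity and compare to cp:
  c0: data parity 1, sent cp 1 → ok
  c1: data parity 0, sent cp 0 → ok
  c2: data parity 0, sent cp 0 → ok
  c3: data parity 1, sent cp 0 → mismatch
Exactly one row (r2) and one column (c3) fail → the flipped bit is at their intersection.

row 2, column 3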